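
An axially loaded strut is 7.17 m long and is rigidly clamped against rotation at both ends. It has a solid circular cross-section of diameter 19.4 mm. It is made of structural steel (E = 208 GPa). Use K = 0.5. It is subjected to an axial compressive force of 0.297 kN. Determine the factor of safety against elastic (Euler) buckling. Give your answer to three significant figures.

I = πd⁴/64 = π×19.4⁴/64 = 6.953×10^3 mm⁴
I = 6.953×10^3 mm⁴ = 6.953×10^-9 m⁴
Effective length L_e = K·L = 0.5 × 7.17 = 3.585 m
P_cr = π²EI / L_e² = π² × 208×10⁹ × 6.953×10^-9 / 3.585² = 1.111×10^3 N
Factor of safety n = P_cr / P = 1.1106 / 0.297 = 3.74

n ≈ 3.74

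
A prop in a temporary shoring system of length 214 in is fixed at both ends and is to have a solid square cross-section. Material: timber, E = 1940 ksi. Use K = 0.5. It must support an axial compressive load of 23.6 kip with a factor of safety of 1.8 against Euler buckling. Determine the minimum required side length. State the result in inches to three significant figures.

Required P_cr = n·P = 1.8 × 23.6 = 42.48 kip
L_e = K·L = 0.5 × 214 = 107.0 in
Required I = P_cr·L_e²/(π²E) = 4.248×10^4 × 107.0² / (π² × 1.94×10^6) = 25.40 in⁴
Solid square: I = a⁴/12  ⇒  a = (12I)^(1/4) = (12×25.40)^(1/4) = 4.18 in

a ≈ 4.18 in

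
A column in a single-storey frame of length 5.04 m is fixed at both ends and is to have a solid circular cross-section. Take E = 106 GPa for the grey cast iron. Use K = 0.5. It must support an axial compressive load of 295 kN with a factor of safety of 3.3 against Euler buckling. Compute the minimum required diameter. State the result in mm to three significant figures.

d ≈ 105 mm

Required P_cr = n·P = 3.3 × 295 = 973.5 kN
L_e = K·L = 0.5 × 5.04 = 2.520 m
Required I = P_cr·L_e²/(π²E) = 9.735×10^5 × 2.520² / (π² × 1.06×10^11) = 5.909×10^-6 m⁴
I_req = 5.909×10^6 mm⁴
Solid circle: I = πd⁴/64  ⇒  d = (64I/π)^(1/4) = (64×5.909×10^6/π)^(1/4) = 105 mm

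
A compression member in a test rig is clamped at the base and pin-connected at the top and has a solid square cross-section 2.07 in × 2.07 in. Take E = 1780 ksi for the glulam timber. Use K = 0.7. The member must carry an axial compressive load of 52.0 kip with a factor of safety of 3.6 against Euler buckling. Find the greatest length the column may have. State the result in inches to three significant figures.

I = a⁴/12 = 2.07⁴/12 = 1.530 in⁴
Required critical load P_cr = n·P = 3.6 × 52.0 = 187.2 kip = 1.872×10^5 lb
From P_cr = π²EI/(K·L)²:  L = (1/K)·√(π²EI/P_cr) = (1/0.7)·√(π²×1.78×10^6×1.530/1.872×10^5)
L = 17.1 in

L_max ≈ 17.1 in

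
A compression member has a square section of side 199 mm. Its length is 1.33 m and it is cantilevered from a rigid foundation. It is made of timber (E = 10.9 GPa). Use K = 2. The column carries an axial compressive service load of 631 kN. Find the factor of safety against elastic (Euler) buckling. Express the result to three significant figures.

I = a⁴/12 = 199⁴/12 = 1.307×10^8 mm⁴
I = 1.307×10^8 mm⁴ = 1.307×10^-4 m⁴
Effective length L_e = K·L = 2 × 1.33 = 2.660 m
P_cr = π²EI / L_e² = π² × 10.9×10⁹ × 1.307×10^-4 / 2.660² = 1.987×10^6 N
Factor of safety n = P_cr / P = 1987.0 / 631 = 3.15

n ≈ 3.15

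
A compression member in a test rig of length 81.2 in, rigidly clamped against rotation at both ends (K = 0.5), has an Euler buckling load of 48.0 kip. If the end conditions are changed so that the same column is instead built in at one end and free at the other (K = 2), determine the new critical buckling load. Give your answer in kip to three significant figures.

P_cr ∝ 1/K², so P_cr,new = P_cr,old × (K_old/K_new)² = 48.0 × (0.5/2)²
= 48.0 × 0.06250 = 3.00 kip

P_cr ≈ 3.00 kip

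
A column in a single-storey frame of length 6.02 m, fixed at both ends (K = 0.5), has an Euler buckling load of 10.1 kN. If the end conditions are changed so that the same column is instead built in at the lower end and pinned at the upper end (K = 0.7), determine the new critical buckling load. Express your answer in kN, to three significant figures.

P_cr ∝ 1/K², so P_cr,new = P_cr,old × (K_old/K_new)² = 10.1 × (0.5/0.7)²
= 10.1 × 0.5102 = 5.15 kN

P_cr ≈ 5.15 kN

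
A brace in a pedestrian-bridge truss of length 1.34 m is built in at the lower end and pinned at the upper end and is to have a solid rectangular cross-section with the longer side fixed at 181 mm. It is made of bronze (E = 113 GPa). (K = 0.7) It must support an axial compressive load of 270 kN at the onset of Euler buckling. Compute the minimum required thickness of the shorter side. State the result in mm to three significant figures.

b ≈ 24.2 mm

L_e = K·L = 0.7 × 1.34 = 0.9380 m
Required I = P_cr·L_e²/(π²E) = 2.700×10^5 × 0.9380² / (π² × 1.13×10^11) = 2.130×10^-7 m⁴
I_req = 2.130×10^5 mm⁴
Rectangle, weak axis: I_min = h·b³/12 with h = 181 mm fixed  ⇒  b = (12I/h)^(1/3) = 24.2 mm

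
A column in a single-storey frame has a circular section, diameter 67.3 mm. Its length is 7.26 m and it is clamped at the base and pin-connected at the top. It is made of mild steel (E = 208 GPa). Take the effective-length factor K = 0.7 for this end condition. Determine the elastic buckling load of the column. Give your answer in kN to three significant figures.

I = πd⁴/64 = π×67.3⁴/64 = 1.007×10^6 mm⁴
I = 1.007×10^6 mm⁴ = 1.007×10^-6 m⁴
Effective length L_e = K·L = 0.7 × 7.26 = 5.082 m
P_cr = π²EI / L_e² = π² × 208×10⁹ × 1.007×10^-6 / 5.082² = 8.004×10^4 N

P_cr ≈ 80.0 kN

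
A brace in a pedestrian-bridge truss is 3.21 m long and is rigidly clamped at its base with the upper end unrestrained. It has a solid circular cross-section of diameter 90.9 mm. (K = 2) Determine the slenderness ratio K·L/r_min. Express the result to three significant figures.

For a solid circle r = d/4 = 90.9/4 = 22.72 mm
L_e = K·L = 2 × 3.21 m = 6.420 m = 6420.0 mm
λ = L_e / r_min = 6420.0 / 22.72 = 283

λ ≈ 283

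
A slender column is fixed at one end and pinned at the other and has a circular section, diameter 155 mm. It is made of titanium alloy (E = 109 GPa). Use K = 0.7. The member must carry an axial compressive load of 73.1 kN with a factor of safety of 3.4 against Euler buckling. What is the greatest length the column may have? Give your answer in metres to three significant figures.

L_max ≈ 15.8 m

I = πd⁴/64 = π×155⁴/64 = 2.833×10^7 mm⁴
I = 2.833×10^-5 m⁴
Required critical load P_cr = n·P = 3.4 × 73.1 = 248.5 kN = 2.485×10^5 N
From P_cr = π²EI/(K·L)²:  L = (1/K)·√(π²EI/P_cr) = (1/0.7)·√(π²×1.09×10^11×2.833×10^-5/2.485×10^5)
L = 15.8 m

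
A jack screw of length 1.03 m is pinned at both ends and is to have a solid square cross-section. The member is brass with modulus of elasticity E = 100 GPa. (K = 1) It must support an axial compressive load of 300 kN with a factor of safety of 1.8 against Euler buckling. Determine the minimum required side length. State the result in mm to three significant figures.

a ≈ 51.4 mm

Required P_cr = n·P = 1.8 × 300 = 540.0 kN
L_e = K·L = 1 × 1.03 = 1.030 m
Required I = P_cr·L_e²/(π²E) = 5.400×10^5 × 1.030² / (π² × 1.00×10^11) = 5.805×10^-7 m⁴
I_req = 5.805×10^5 mm⁴
Solid square: I = a⁴/12  ⇒  a = (12I)^(1/4) = (12×5.805×10^5)^(1/4) = 51.4 mm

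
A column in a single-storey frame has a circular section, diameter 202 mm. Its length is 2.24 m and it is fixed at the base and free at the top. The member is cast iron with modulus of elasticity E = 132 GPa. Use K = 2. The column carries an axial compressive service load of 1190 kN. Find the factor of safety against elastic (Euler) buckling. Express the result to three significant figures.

n ≈ 4.46

I = πd⁴/64 = π×202⁴/64 = 8.173×10^7 mm⁴
I = 8.173×10^7 mm⁴ = 8.173×10^-5 m⁴
Effective length L_e = K·L = 2 × 2.24 = 4.480 m
P_cr = π²EI / L_e² = π² × 132×10⁹ × 8.173×10^-5 / 4.480² = 5.305×10^6 N
Factor of safety n = P_cr / P = 5305.1 / 1190 = 4.46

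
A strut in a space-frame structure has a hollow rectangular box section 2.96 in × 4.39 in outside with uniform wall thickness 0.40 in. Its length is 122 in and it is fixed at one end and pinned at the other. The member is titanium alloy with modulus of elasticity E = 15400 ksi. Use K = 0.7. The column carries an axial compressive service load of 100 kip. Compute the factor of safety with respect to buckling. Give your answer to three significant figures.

Inner dimensions: h_i = 4.39 − 2×0.40 = 3.590 in, b_i = 2.96 − 2×0.40 = 2.160 in
Weak-axis I_min = (h_o·b_o³ − h_i·b_i³)/12 with b_o = 2.96, b_i = 2.160 in (shorter outer/inner sides).
I_min = (4.39×2.96³ − 3.590×2.160³)/12 = 6.473 in⁴
Effective length L_e = K·L = 0.7 × 122 = 85.40 in
P_cr = π²EI / L_e² = π² × 15400×10³ × 6.473 / 85.40² = 1.349×10^5 lb
Factor of safety n = P_cr / P = 134.89 / 100 = 1.35

n ≈ 1.35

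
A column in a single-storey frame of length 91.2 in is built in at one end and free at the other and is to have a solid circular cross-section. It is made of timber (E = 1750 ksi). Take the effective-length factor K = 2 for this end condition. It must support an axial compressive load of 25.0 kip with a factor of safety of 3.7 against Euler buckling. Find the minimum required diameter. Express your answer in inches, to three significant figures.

d ≈ 7.76 in

Required P_cr = n·P = 3.7 × 25.0 = 92.50 kip
L_e = K·L = 2 × 91.2 = 182.4 in
Required I = P_cr·L_e²/(π²E) = 9.250×10^4 × 182.4² / (π² × 1.75×10^6) = 178.2 in⁴
Solid circle: I = πd⁴/64  ⇒  d = (64I/π)^(1/4) = (64×178.2/π)^(1/4) = 7.76 in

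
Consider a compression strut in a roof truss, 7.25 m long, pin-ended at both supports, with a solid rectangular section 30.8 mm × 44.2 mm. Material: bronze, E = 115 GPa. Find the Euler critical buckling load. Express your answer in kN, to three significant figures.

Buckling occurs about the weak axis: I_min = h·b³/12 with b = 30.8 mm (the shorter side).
I_min = 44.2×30.8³/12 = 1.076×10^5 mm⁴
I = 1.076×10^5 mm⁴ = 1.076×10^-7 m⁴
Effective length L_e = K·L = 1 × 7.25 = 7.250 m
P_cr = π²EI / L_e² = π² × 115×10⁹ × 1.076×10^-7 / 7.250² = 2.324×10^3 N

P_cr ≈ 2.32 kN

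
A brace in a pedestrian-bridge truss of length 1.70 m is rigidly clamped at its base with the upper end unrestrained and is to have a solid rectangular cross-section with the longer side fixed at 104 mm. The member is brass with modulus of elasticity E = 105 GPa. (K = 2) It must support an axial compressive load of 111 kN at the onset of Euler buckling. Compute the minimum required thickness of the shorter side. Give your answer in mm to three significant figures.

b ≈ 52.3 mm

L_e = K·L = 2 × 1.70 = 3.400 m
Required I = P_cr·L_e²/(π²E) = 1.110×10^5 × 3.400² / (π² × 1.05×10^11) = 1.238×10^-6 m⁴
I_req = 1.238×10^6 mm⁴
Rectangle, weak axis: I_min = h·b³/12 with h = 104 mm fixed  ⇒  b = (12I/h)^(1/3) = 52.3 mm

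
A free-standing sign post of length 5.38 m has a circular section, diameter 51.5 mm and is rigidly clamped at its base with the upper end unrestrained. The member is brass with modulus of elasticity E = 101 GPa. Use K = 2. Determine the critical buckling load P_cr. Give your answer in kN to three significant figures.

P_cr ≈ 2.97 kN

I = πd⁴/64 = π×51.5⁴/64 = 3.453×10^5 mm⁴
I = 3.453×10^5 mm⁴ = 3.453×10^-7 m⁴
Effective length L_e = K·L = 2 × 5.38 = 10.76 m
P_cr = π²EI / L_e² = π² × 101×10⁹ × 3.453×10^-7 / 10.76² = 2.973×10^3 N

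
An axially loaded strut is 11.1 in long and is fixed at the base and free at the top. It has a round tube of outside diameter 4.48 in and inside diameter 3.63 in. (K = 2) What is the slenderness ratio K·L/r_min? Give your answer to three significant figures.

λ ≈ 15.4

d_o = 4.48 in, d_i = 3.63 in
I = π(d_o⁴ − d_i⁴)/64 = π(4.48⁴ − 3.630⁴)/64 = 11.25 in⁴
A = 5.414 in²;  r_min = √(I/A) = √(11.25/5.414) = 1.442 in
L_e = K·L = 2 × 11.1 = 22.20 in
λ = L_e / r_min = 22.200 / 1.442 = 15.4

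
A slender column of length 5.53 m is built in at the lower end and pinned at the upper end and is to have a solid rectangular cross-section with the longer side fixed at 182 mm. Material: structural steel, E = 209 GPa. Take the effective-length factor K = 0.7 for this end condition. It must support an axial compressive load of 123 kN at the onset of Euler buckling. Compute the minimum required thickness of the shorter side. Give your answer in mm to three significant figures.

L_e = K·L = 0.7 × 5.53 = 3.871 m
Required I = P_cr·L_e²/(π²E) = 1.230×10^5 × 3.871² / (π² × 2.09×10^11) = 8.935×10^-7 m⁴
I_req = 8.935×10^5 mm⁴
Rectangle, weak axis: I_min = h·b³/12 with h = 182 mm fixed  ⇒  b = (12I/h)^(1/3) = 38.9 mm

b ≈ 38.9 mm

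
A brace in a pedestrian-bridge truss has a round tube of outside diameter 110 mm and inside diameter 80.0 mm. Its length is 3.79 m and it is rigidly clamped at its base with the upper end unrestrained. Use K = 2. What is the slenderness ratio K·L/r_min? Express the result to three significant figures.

λ ≈ 223

d_o = 110 mm, d_i = 80.0 mm
I = π(d_o⁴ − d_i⁴)/64 = π(110⁴ − 80.00⁴)/64 = 5.176×10^6 mm⁴
A = 4.477×10^3 mm²;  r_min = √(I/A) = √(5.176×10^6/4.477×10^3) = 34.00 mm
L_e = K·L = 2 × 3.79 m = 7.580 m = 7580.0 mm
λ = L_e / r_min = 7580.0 / 34.00 = 223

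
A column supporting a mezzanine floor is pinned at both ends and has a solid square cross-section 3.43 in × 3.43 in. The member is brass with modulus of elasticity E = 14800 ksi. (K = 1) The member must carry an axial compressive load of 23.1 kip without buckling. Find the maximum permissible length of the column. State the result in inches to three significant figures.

L_max ≈ 270 in

I = a⁴/12 = 3.43⁴/12 = 11.53 in⁴
At the buckling limit P_cr = P = 2.310×10^4 lb
From P_cr = π²EI/(K·L)²:  L = (1/K)·√(π²EI/P_cr) = (1/1)·√(π²×1.48×10^7×11.53/2.310×10^4)
L = 270 in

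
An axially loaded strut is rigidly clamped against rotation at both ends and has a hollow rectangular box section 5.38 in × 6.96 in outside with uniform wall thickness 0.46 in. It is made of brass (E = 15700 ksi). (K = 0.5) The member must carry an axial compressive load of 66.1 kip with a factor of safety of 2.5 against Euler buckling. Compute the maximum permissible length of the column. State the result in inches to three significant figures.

Inner dimensions: h_i = 6.96 − 2×0.46 = 6.040 in, b_i = 5.38 − 2×0.46 = 4.460 in
Weak-axis I_min = (h_o·b_o³ − h_i·b_i³)/12 with b_o = 5.38, b_i = 4.460 in (shorter outer/inner sides).
I_min = (6.96×5.38³ − 6.040×4.460³)/12 = 45.66 in⁴
Required critical load P_cr = n·P = 2.5 × 66.1 = 165.2 kip = 1.653×10^5 lb
From P_cr = π²EI/(K·L)²:  L = (1/K)·√(π²EI/P_cr) = (1/0.5)·√(π²×1.57×10^7×45.66/1.653×10^5)
L = 414 in

L_max ≈ 414 in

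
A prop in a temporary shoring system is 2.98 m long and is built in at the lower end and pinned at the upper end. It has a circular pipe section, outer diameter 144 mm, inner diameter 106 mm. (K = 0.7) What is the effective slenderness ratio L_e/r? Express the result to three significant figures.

λ ≈ 46.7

d_o = 144 mm, d_i = 106 mm
I = π(d_o⁴ − d_i⁴)/64 = π(144⁴ − 106.0⁴)/64 = 1.491×10^7 mm⁴
A = 7.461×10^3 mm²;  r_min = √(I/A) = √(1.491×10^7/7.461×10^3) = 44.70 mm
L_e = K·L = 0.7 × 2.98 m = 2.086 m = 2086.0 mm
λ = L_e / r_min = 2086.0 / 44.70 = 46.7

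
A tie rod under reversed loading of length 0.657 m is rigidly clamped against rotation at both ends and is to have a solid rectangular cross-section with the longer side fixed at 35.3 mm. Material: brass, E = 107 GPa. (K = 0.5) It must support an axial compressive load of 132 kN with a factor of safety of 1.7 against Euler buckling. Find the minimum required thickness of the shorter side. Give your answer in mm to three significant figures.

Required P_cr = n·P = 1.7 × 132 = 224.4 kN
L_e = K·L = 0.5 × 0.657 = 0.3285 m
Required I = P_cr·L_e²/(π²E) = 2.244×10^5 × 0.3285² / (π² × 1.07×10^11) = 2.293×10^-8 m⁴
I_req = 2.293×10^4 mm⁴
Rectangle, weak axis: I_min = h·b³/12 with h = 35.3 mm fixed  ⇒  b = (12I/h)^(1/3) = 19.8 mm

b ≈ 19.8 mm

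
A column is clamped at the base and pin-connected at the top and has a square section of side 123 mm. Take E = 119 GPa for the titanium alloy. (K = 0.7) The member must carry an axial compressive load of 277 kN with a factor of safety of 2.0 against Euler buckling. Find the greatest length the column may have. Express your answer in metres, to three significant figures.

I = a⁴/12 = 123⁴/12 = 1.907×10^7 mm⁴
I = 1.907×10^-5 m⁴
Required critical load P_cr = n·P = 2.0 × 277 = 554.0 kN = 5.540×10^5 N
From P_cr = π²EI/(K·L)²:  L = (1/K)·√(π²EI/P_cr) = (1/0.7)·√(π²×1.19×10^11×1.907×10^-5/5.540×10^5)
L = 9.08 m

L_max ≈ 9.08 m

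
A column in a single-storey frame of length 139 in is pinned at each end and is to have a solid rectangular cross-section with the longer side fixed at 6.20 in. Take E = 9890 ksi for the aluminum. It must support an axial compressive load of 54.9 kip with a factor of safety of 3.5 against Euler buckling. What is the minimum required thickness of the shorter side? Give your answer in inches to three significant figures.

b ≈ 4.19 in

Required P_cr = n·P = 3.5 × 54.9 = 192.2 kip
L_e = K·L = 1 × 139 = 139.0 in
Required I = P_cr·L_e²/(π²E) = 1.921×10^5 × 139.0² / (π² × 9.89×10^6) = 38.03 in⁴
Rectangle, weak axis: I_min = h·b³/12 with h = 6.20 in fixed  ⇒  b = (12I/h)^(1/3) = 4.19 in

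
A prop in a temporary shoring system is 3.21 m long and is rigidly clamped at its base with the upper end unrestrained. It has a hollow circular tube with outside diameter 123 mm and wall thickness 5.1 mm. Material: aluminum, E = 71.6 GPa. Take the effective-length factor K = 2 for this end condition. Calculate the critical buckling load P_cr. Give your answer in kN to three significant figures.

Inner diameter d_i = 123 − 2×5.1 = 112.8 mm
I = π(d_o⁴ − d_i⁴)/64 = π(123⁴ − 112.8⁴)/64 = 3.288×10^6 mm⁴
I = 3.288×10^6 mm⁴ = 3.288×10^-6 m⁴
Effective length L_e = K·L = 2 × 3.21 = 6.420 m
P_cr = π²EI / L_e² = π² × 71.6×10⁹ × 3.288×10^-6 / 6.420² = 5.638×10^4 N

P_cr ≈ 56.4 kN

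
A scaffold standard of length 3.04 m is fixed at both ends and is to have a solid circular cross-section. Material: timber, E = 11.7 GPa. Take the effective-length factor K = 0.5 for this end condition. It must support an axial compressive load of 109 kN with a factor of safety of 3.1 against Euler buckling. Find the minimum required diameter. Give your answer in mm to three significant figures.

Required P_cr = n·P = 3.1 × 109 = 337.9 kN
L_e = K·L = 0.5 × 3.04 = 1.520 m
Required I = P_cr·L_e²/(π²E) = 3.379×10^5 × 1.520² / (π² × 1.17×10^10) = 6.761×10^-6 m⁴
I_req = 6.761×10^6 mm⁴
Solid circle: I = πd⁴/64  ⇒  d = (64I/π)^(1/4) = (64×6.761×10^6/π)^(1/4) = 108 mm

d ≈ 108 mm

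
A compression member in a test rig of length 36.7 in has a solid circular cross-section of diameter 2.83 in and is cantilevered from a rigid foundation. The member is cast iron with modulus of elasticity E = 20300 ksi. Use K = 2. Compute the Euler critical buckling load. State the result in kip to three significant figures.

P_cr ≈ 117 kip

I = πd⁴/64 = π×2.83⁴/64 = 3.149 in⁴
Effective length L_e = K·L = 2 × 36.7 = 73.40 in
P_cr = π²EI / L_e² = π² × 20300×10³ × 3.149 / 73.40² = 1.171×10^5 lb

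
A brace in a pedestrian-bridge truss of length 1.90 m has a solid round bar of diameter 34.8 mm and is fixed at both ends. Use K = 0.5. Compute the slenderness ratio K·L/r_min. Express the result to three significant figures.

I = πd⁴/64 = π×34.8⁴/64 = 7.199×10^4 mm⁴
A = 951.1 mm²;  r_min = √(I/A) = √(7.199×10^4/951.1) = 8.700 mm
L_e = K·L = 0.5 × 1.90 m = 0.9500 m = 950.00 mm
λ = L_e / r_min = 950.00 / 8.700 = 109

λ ≈ 109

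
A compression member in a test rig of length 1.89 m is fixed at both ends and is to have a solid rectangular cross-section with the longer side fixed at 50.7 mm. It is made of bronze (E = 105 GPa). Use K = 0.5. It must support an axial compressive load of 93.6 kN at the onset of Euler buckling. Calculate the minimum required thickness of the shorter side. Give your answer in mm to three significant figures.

L_e = K·L = 0.5 × 1.89 = 0.9450 m
Required I = P_cr·L_e²/(π²E) = 9.360×10^4 × 0.9450² / (π² × 1.05×10^11) = 8.066×10^-8 m⁴
I_req = 8.066×10^4 mm⁴
Rectangle, weak axis: I_min = h·b³/12 with h = 50.7 mm fixed  ⇒  b = (12I/h)^(1/3) = 26.7 mm

b ≈ 26.7 mm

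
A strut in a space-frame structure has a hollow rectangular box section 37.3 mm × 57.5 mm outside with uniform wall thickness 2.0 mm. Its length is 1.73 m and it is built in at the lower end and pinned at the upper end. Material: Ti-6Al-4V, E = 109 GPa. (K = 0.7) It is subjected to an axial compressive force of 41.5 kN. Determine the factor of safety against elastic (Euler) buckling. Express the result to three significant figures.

Inner dimensions: h_i = 57.5 − 2×2.0 = 53.50 mm, b_i = 37.3 − 2×2.0 = 33.30 mm
Weak-axis I_min = (h_o·b_o³ − h_i·b_i³)/12 with b_o = 37.3, b_i = 33.30 mm (shorter outer/inner sides).
I_min = (57.5×37.3³ − 53.50×33.30³)/12 = 8.404×10^4 mm⁴
I = 8.404×10^4 mm⁴ = 8.404×10^-8 m⁴
Effective length L_e = K·L = 0.7 × 1.73 = 1.211 m
P_cr = π²EI / L_e² = π² × 109×10⁹ × 8.404×10^-8 / 1.211² = 6.165×10^4 N
Factor of safety n = P_cr / P = 61.645 / 41.5 = 1.49

n ≈ 1.49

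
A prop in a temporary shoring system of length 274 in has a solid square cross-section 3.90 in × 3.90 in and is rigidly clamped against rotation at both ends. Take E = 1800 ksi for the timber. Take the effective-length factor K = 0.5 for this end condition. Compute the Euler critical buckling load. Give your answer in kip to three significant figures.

I = a⁴/12 = 3.90⁴/12 = 19.28 in⁴
Effective length L_e = K·L = 0.5 × 274 = 137.0 in
P_cr = π²EI / L_e² = π² × 1800×10³ × 19.28 / 137.0² = 1.825×10^4 lb

P_cr ≈ 18.2 kip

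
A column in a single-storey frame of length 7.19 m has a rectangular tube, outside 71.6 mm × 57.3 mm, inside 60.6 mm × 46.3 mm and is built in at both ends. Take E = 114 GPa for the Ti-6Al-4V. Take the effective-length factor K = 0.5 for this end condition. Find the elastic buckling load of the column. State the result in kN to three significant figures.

P_cr ≈ 54.1 kN

Weak-axis I_min = (h_o·b_o³ − h_i·b_i³)/12 with b_o = 57.3, b_i = 46.30 mm (shorter outer/inner sides).
I_min = (71.6×57.3³ − 60.60×46.30³)/12 = 6.213×10^5 mm⁴
I = 6.213×10^5 mm⁴ = 6.213×10^-7 m⁴
Effective length L_e = K·L = 0.5 × 7.19 = 3.595 m
P_cr = π²EI / L_e² = π² × 114×10⁹ × 6.213×10^-7 / 3.595² = 5.409×10^4 N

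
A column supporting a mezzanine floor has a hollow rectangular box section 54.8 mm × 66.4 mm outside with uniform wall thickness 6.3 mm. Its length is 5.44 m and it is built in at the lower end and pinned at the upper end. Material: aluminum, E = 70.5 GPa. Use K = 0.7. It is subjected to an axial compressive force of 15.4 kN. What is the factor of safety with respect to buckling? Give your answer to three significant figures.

n ≈ 1.79

Inner dimensions: h_i = 66.4 − 2×6.3 = 53.80 mm, b_i = 54.8 − 2×6.3 = 42.20 mm
Weak-axis I_min = (h_o·b_o³ − h_i·b_i³)/12 with b_o = 54.8, b_i = 42.20 mm (shorter outer/inner sides).
I_min = (66.4×54.8³ − 53.80×42.20³)/12 = 5.737×10^5 mm⁴
I = 5.737×10^5 mm⁴ = 5.737×10^-7 m⁴
Effective length L_e = K·L = 0.7 × 5.44 = 3.808 m
P_cr = π²EI / L_e² = π² × 70.5×10⁹ × 5.737×10^-7 / 3.808² = 2.753×10^4 N
Factor of safety n = P_cr / P = 27.527 / 15.4 = 1.79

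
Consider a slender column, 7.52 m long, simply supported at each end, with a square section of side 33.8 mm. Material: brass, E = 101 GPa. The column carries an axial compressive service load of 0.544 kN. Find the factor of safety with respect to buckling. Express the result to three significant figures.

n ≈ 3.52

I = a⁴/12 = 33.8⁴/12 = 1.088×10^5 mm⁴
I = 1.088×10^5 mm⁴ = 1.088×10^-7 m⁴
Effective length L_e = K·L = 1 × 7.52 = 7.520 m
P_cr = π²EI / L_e² = π² × 101×10⁹ × 1.088×10^-7 / 7.520² = 1.917×10^3 N
Factor of safety n = P_cr / P = 1.9172 / 0.544 = 3.52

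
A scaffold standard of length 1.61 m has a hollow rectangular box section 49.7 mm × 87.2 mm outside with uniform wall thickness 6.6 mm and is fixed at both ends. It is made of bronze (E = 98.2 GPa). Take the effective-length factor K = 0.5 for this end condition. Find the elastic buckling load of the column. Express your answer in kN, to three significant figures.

Inner dimensions: h_i = 87.2 − 2×6.6 = 74.00 mm, b_i = 49.7 − 2×6.6 = 36.50 mm
Weak-axis I_min = (h_o·b_o³ − h_i·b_i³)/12 with b_o = 49.7, b_i = 36.50 mm (shorter outer/inner sides).
I_min = (87.2×49.7³ − 74.00×36.50³)/12 = 5.922×10^5 mm⁴
I = 5.922×10^5 mm⁴ = 5.922×10^-7 m⁴
Effective length L_e = K·L = 0.5 × 1.61 = 0.8050 m
P_cr = π²EI / L_e² = π² × 98.2×10⁹ × 5.922×10^-7 / 0.8050² = 8.857×10^5 N

P_cr ≈ 886 kN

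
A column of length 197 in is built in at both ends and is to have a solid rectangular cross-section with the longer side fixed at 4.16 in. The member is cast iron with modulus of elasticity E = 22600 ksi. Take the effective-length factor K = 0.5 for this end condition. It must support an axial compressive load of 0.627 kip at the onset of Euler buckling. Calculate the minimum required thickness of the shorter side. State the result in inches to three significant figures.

L_e = K·L = 0.5 × 197 = 98.50 in
Required I = P_cr·L_e²/(π²E) = 627.0 × 98.50² / (π² × 2.26×10^7) = 2.727×10^-2 in⁴
Rectangle, weak axis: I_min = h·b³/12 with h = 4.16 in fixed  ⇒  b = (12I/h)^(1/3) = 0.428 in

b ≈ 0.428 in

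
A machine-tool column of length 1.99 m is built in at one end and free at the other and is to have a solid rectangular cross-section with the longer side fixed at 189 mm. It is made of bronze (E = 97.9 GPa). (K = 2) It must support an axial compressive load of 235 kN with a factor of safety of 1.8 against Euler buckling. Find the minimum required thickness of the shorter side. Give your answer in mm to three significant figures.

Required P_cr = n·P = 1.8 × 235 = 423.0 kN
L_e = K·L = 2 × 1.99 = 3.980 m
Required I = P_cr·L_e²/(π²E) = 4.230×10^5 × 3.980² / (π² × 9.79×10^10) = 6.935×10^-6 m⁴
I_req = 6.935×10^6 mm⁴
Rectangle, weak axis: I_min = h·b³/12 with h = 189 mm fixed  ⇒  b = (12I/h)^(1/3) = 76.1 mm

b ≈ 76.1 mm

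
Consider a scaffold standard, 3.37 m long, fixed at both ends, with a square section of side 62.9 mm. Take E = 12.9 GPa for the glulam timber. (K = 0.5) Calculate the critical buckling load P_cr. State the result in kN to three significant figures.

P_cr ≈ 58.5 kN

I = a⁴/12 = 62.9⁴/12 = 1.304×10^6 mm⁴
I = 1.304×10^6 mm⁴ = 1.304×10^-6 m⁴
Effective length L_e = K·L = 0.5 × 3.37 = 1.685 m
P_cr = π²EI / L_e² = π² × 12.9×10⁹ × 1.304×10^-6 / 1.685² = 5.849×10^4 N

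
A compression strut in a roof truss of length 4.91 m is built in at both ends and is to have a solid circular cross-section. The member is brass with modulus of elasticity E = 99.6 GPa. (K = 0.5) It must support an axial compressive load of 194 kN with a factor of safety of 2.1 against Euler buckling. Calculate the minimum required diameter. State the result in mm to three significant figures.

Required P_cr = n·P = 2.1 × 194 = 407.4 kN
L_e = K·L = 0.5 × 4.91 = 2.455 m
Required I = P_cr·L_e²/(π²E) = 4.074×10^5 × 2.455² / (π² × 9.96×10^10) = 2.498×10^-6 m⁴
I_req = 2.498×10^6 mm⁴
Solid circle: I = πd⁴/64  ⇒  d = (64I/π)^(1/4) = (64×2.498×10^6/π)^(1/4) = 84.5 mm

d ≈ 84.5 mm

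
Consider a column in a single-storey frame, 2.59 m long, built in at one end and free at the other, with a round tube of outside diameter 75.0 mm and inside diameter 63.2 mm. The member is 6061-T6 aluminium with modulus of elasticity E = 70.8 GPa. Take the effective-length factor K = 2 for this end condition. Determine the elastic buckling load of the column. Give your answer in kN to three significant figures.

P_cr ≈ 20.1 kN

d_o = 75.0 mm, d_i = 63.2 mm
I = π(d_o⁴ − d_i⁴)/64 = π(75.0⁴ − 63.20⁴)/64 = 7.700×10^5 mm⁴
I = 7.700×10^5 mm⁴ = 7.700×10^-7 m⁴
Effective length L_e = K·L = 2 × 2.59 = 5.180 m
P_cr = π²EI / L_e² = π² × 70.8×10⁹ × 7.700×10^-7 / 5.180² = 2.005×10^4 N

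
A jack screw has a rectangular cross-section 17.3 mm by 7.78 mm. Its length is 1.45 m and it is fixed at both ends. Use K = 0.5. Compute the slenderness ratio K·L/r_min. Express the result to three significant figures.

For a rectangle r_min = b/√12 = 7.78/√12 = 2.246 mm
L_e = K·L = 0.5 × 1.45 m = 0.7250 m = 725.00 mm
λ = L_e / r_min = 725.00 / 2.246 = 323

λ ≈ 323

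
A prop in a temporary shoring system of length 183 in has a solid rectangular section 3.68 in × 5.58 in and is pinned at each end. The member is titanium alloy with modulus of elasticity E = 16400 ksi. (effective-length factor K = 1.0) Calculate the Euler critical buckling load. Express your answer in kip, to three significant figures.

Buckling occurs about the weak axis: I_min = h·b³/12 with b = 3.68 in (the shorter side).
I_min = 5.58×3.68³/12 = 23.17 in⁴
Effective length L_e = K·L = 1 × 183 = 183.0 in
P_cr = π²EI / L_e² = π² × 16400×10³ × 23.17 / 183.0² = 1.120×10^5 lb

P_cr ≈ 112 kip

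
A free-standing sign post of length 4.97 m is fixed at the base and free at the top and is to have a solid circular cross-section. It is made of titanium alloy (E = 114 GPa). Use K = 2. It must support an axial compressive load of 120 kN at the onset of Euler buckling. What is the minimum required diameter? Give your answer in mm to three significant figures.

d ≈ 121 mm

L_e = K·L = 2 × 4.97 = 9.940 m
Required I = P_cr·L_e²/(π²E) = 1.200×10^5 × 9.940² / (π² × 1.14×10^11) = 1.054×10^-5 m⁴
I_req = 1.054×10^7 mm⁴
Solid circle: I = πd⁴/64  ⇒  d = (64I/π)^(1/4) = (64×1.054×10^7/π)^(1/4) = 121 mm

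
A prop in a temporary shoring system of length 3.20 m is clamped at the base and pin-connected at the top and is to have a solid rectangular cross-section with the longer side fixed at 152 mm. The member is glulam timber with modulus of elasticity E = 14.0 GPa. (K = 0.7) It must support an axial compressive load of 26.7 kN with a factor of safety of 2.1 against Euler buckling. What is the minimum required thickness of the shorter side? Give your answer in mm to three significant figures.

b ≈ 54.4 mm

Required P_cr = n·P = 2.1 × 26.7 = 56.07 kN
L_e = K·L = 0.7 × 3.20 = 2.240 m
Required I = P_cr·L_e²/(π²E) = 5.607×10^4 × 2.240² / (π² × 1.40×10^10) = 2.036×10^-6 m⁴
I_req = 2.036×10^6 mm⁴
Rectangle, weak axis: I_min = h·b³/12 with h = 152 mm fixed  ⇒  b = (12I/h)^(1/3) = 54.4 mm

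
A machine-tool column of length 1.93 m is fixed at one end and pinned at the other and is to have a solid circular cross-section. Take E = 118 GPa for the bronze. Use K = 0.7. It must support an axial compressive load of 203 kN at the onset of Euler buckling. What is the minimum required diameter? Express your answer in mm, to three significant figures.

L_e = K·L = 0.7 × 1.93 = 1.351 m
Required I = P_cr·L_e²/(π²E) = 2.030×10^5 × 1.351² / (π² × 1.18×10^11) = 3.181×10^-7 m⁴
I_req = 3.181×10^5 mm⁴
Solid circle: I = πd⁴/64  ⇒  d = (64I/π)^(1/4) = (64×3.181×10^5/π)^(1/4) = 50.5 mm

d ≈ 50.5 mm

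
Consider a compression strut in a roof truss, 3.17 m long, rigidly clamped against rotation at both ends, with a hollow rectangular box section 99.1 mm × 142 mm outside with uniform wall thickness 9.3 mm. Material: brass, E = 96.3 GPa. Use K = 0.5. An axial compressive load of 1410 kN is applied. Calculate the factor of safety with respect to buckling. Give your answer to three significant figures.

n ≈ 1.65

Inner dimensions: h_i = 142 − 2×9.3 = 123.4 mm, b_i = 99.1 − 2×9.3 = 80.50 mm
Weak-axis I_min = (h_o·b_o³ − h_i·b_i³)/12 with b_o = 99.1, b_i = 80.50 mm (shorter outer/inner sides).
I_min = (142×99.1³ − 123.4×80.50³)/12 = 6.152×10^6 mm⁴
I = 6.152×10^6 mm⁴ = 6.152×10^-6 m⁴
Effective length L_e = K·L = 0.5 × 3.17 = 1.585 m
P_cr = π²EI / L_e² = π² × 96.3×10⁹ × 6.152×10^-6 / 1.585² = 2.328×10^6 N
Factor of safety n = P_cr / P = 2327.6 / 1410 = 1.65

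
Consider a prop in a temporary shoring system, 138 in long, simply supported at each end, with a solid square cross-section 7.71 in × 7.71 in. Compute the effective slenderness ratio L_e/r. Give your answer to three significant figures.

λ ≈ 62.0

For a square r = a/√12 = 7.71/√12 = 2.226 in
L_e = K·L = 1 × 138 = 138.0 in
λ = L_e / r_min = 138.00 / 2.226 = 62.0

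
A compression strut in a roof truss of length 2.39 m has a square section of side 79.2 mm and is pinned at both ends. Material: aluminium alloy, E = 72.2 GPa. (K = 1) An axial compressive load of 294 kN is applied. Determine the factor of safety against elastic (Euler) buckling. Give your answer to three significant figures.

n ≈ 1.39

I = a⁴/12 = 79.2⁴/12 = 3.279×10^6 mm⁴
I = 3.279×10^6 mm⁴ = 3.279×10^-6 m⁴
Effective length L_e = K·L = 1 × 2.39 = 2.390 m
P_cr = π²EI / L_e² = π² × 72.2×10⁹ × 3.279×10^-6 / 2.390² = 4.090×10^5 N
Factor of safety n = P_cr / P = 409.04 / 294 = 1.39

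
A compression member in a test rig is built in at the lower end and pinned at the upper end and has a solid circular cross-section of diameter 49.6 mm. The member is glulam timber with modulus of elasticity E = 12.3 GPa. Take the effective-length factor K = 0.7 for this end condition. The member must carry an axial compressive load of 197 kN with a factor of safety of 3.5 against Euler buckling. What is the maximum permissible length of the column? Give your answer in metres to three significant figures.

L_max ≈ 0.327 m

I = πd⁴/64 = π×49.6⁴/64 = 2.971×10^5 mm⁴
I = 2.971×10^-7 m⁴
Required critical load P_cr = n·P = 3.5 × 197 = 689.5 kN = 6.895×10^5 N
From P_cr = π²EI/(K·L)²:  L = (1/K)·√(π²EI/P_cr) = (1/0.7)·√(π²×1.23×10^10×2.971×10^-7/6.895×10^5)
L = 0.327 m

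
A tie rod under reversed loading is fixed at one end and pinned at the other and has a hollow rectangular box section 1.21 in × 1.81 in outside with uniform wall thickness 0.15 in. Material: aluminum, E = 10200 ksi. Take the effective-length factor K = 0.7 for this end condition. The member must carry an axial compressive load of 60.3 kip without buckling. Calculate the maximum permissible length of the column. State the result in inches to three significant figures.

L_max ≈ 24.2 in

Inner dimensions: h_i = 1.81 − 2×0.15 = 1.510 in, b_i = 1.21 − 2×0.15 = 0.9100 in
Weak-axis I_min = (h_o·b_o³ − h_i·b_i³)/12 with b_o = 1.21, b_i = 0.9100 in (shorter outer/inner sides).
I_min = (1.81×1.21³ − 1.510×0.9100³)/12 = 0.1724 in⁴
At the buckling limit P_cr = P = 6.030×10^4 lb
From P_cr = π²EI/(K·L)²:  L = (1/K)·√(π²EI/P_cr) = (1/0.7)·√(π²×1.02×10^7×0.1724/6.030×10^4)
L = 24.2 in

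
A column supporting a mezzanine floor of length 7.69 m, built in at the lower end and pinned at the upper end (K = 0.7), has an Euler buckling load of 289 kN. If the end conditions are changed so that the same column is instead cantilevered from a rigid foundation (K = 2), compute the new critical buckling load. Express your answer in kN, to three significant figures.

P_cr ≈ 35.4 kN

P_cr ∝ 1/K², so P_cr,new = P_cr,old × (K_old/K_new)² = 289 × (0.7/2)²
= 289 × 0.1225 = 35.4 kN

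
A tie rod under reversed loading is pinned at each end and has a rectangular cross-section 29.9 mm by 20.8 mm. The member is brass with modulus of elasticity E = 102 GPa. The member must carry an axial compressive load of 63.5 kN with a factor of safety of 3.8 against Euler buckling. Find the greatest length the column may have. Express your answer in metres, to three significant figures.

Buckling occurs about the weak axis: I_min = h·b³/12 with b = 20.8 mm (the shorter side).
I_min = 29.9×20.8³/12 = 2.242×10^4 mm⁴
I = 2.242×10^-8 m⁴
Required critical load P_cr = n·P = 3.8 × 63.5 = 241.3 kN = 2.413×10^5 N
From P_cr = π²EI/(K·L)²:  L = (1/K)·√(π²EI/P_cr) = (1/1)·√(π²×1.02×10^11×2.242×10^-8/2.413×10^5)
L = 0.306 m

L_max ≈ 0.306 m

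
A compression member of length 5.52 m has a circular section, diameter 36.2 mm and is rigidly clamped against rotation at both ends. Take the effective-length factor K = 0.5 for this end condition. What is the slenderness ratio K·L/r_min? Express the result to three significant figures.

I = πd⁴/64 = π×36.2⁴/64 = 8.430×10^4 mm⁴
A = 1.029×10^3 mm²;  r_min = √(I/A) = √(8.430×10^4/1.029×10^3) = 9.050 mm
L_e = K·L = 0.5 × 5.52 m = 2.760 m = 2760.0 mm
λ = L_e / r_min = 2760.0 / 9.050 = 305

λ ≈ 305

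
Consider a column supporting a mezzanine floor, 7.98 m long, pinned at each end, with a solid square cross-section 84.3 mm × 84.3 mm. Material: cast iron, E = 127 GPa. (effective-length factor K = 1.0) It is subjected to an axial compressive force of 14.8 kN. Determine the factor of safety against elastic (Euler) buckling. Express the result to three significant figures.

I = a⁴/12 = 84.3⁴/12 = 4.209×10^6 mm⁴
I = 4.209×10^6 mm⁴ = 4.209×10^-6 m⁴
Effective length L_e = K·L = 1 × 7.98 = 7.980 m
P_cr = π²EI / L_e² = π² × 127×10⁹ × 4.209×10^-6 / 7.980² = 8.284×10^4 N
Factor of safety n = P_cr / P = 82.837 / 14.8 = 5.60

n ≈ 5.60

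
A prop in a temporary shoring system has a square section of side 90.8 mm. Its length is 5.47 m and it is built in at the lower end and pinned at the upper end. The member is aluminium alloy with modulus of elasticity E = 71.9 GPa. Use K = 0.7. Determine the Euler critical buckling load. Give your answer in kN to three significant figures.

I = a⁴/12 = 90.8⁴/12 = 5.665×10^6 mm⁴
I = 5.665×10^6 mm⁴ = 5.665×10^-6 m⁴
Effective length L_e = K·L = 0.7 × 5.47 = 3.829 m
P_cr = π²EI / L_e² = π² × 71.9×10⁹ × 5.665×10^-6 / 3.829² = 2.742×10^5 N

P_cr ≈ 274 kN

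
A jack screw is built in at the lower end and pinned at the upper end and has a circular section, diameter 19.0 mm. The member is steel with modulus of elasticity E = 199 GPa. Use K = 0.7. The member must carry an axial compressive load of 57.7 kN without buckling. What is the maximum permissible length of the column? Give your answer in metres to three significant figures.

I = πd⁴/64 = π×19.0⁴/64 = 6.397×10^3 mm⁴
I = 6.397×10^-9 m⁴
At the buckling limit P_cr = P = 5.770×10^4 N
From P_cr = π²EI/(K·L)²:  L = (1/K)·√(π²EI/P_cr) = (1/0.7)·√(π²×1.99×10^11×6.397×10^-9/5.770×10^4)
L = 0.667 m

L_max ≈ 0.667 m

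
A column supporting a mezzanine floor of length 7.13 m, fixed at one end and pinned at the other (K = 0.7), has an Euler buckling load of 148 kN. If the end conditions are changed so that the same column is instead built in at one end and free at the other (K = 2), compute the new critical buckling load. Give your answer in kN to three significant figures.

P_cr ∝ 1/K², so P_cr,new = P_cr,old × (K_old/K_new)² = 148 × (0.7/2)²
= 148 × 0.1225 = 18.1 kN

P_cr ≈ 18.1 kN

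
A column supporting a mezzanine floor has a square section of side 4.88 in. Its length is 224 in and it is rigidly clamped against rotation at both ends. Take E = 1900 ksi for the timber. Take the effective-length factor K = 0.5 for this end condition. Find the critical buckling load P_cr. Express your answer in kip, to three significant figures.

I = a⁴/12 = 4.88⁴/12 = 47.26 in⁴
Effective length L_e = K·L = 0.5 × 224 = 112.0 in
P_cr = π²EI / L_e² = π² × 1900×10³ × 47.26 / 112.0² = 7.065×10^4 lb

P_cr ≈ 70.7 kip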